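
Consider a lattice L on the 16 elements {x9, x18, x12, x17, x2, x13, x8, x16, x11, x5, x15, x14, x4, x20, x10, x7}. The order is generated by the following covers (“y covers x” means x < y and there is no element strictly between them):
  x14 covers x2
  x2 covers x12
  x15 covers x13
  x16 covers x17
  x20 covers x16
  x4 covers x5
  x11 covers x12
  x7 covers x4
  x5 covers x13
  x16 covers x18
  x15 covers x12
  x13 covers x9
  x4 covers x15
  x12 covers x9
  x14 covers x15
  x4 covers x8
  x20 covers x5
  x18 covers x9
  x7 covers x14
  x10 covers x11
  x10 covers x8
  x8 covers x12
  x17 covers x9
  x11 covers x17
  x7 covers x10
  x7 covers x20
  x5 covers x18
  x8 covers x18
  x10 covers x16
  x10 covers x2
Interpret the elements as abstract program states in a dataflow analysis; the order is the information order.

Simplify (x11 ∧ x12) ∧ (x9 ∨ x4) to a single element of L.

x12

x11 ∧ x12 = x12
x9 ∨ x4 = x4
x12 ∧ x4 = x12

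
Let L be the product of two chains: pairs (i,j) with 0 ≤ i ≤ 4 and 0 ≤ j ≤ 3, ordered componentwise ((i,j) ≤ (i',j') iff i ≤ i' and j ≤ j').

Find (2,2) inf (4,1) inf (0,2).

(0,1)

In a product of chains, the meet is componentwise min, giving (0,1).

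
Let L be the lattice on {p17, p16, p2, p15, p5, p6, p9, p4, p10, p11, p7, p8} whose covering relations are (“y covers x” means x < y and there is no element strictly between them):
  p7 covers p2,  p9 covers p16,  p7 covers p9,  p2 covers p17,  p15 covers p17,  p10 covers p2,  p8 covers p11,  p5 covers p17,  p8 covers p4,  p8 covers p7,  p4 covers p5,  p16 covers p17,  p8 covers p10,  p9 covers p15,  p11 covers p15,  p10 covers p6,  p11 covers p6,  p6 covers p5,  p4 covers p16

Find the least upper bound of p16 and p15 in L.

p9

Common upper bounds of {p16, p15}: p7, p8, p9.
The least among these is p9.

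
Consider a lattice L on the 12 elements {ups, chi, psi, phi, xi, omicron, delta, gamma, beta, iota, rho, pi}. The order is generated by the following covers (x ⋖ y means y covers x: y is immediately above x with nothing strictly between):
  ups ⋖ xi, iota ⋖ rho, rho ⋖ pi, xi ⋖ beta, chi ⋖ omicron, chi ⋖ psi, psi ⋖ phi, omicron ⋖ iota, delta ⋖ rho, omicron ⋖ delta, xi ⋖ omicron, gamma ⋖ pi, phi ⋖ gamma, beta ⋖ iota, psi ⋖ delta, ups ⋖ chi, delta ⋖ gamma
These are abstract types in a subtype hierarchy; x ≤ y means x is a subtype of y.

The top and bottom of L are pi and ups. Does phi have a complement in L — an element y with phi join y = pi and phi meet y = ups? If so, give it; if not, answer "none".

beta

Need y with phi ∨ y = pi and phi ∧ y = ups.
Checking each element gives: beta.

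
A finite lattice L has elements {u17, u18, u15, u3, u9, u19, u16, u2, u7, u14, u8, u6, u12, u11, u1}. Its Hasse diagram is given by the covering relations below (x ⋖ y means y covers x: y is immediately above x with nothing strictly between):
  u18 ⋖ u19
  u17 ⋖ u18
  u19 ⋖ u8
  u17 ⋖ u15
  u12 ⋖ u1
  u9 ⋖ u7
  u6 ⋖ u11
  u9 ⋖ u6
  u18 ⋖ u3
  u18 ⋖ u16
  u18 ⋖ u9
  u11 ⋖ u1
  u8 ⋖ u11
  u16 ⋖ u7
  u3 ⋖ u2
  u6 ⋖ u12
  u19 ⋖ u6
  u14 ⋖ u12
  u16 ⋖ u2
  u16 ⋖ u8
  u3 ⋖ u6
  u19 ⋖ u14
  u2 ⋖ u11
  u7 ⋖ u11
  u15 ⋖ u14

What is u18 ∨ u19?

Common upper bounds of {u18, u19}: u1, u11, u12, u14, u19, u6, u8.
The least among these is u19.

u19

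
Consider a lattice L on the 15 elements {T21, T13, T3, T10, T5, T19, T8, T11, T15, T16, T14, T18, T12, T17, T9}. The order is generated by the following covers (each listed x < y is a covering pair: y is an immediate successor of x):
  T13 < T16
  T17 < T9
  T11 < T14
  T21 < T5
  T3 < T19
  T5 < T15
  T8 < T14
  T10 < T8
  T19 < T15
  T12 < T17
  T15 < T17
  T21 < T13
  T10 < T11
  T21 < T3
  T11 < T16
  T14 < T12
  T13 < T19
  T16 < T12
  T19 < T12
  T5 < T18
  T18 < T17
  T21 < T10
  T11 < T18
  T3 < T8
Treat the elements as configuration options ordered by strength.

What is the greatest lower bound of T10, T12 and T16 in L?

Common lower bounds of {T10, T12, T16}: T10, T21.
The greatest among these is T10.

T10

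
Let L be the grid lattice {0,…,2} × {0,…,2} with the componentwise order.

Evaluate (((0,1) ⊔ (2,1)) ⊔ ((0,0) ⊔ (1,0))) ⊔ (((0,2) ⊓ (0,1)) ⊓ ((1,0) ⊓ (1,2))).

(2,1)

(0,1) ∨ (2,1) = (2,1)
(0,0) ∨ (1,0) = (1,0)
(2,1) ∨ (1,0) = (2,1)
(0,2) ∧ (0,1) = (0,1)
(1,0) ∧ (1,2) = (1,0)
(0,1) ∧ (1,0) = (0,0)
(2,1) ∨ (0,0) = (2,1)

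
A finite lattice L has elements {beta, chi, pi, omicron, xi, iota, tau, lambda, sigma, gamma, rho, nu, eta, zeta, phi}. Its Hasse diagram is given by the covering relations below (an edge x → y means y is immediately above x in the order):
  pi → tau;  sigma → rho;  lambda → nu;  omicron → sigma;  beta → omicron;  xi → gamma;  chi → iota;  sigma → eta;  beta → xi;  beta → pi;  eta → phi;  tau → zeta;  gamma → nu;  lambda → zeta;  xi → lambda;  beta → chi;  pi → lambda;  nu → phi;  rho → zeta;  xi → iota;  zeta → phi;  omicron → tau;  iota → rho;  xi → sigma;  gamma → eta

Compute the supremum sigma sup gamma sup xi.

Common upper bounds of {sigma, gamma, xi}: eta, phi.
The least among these is eta.

eta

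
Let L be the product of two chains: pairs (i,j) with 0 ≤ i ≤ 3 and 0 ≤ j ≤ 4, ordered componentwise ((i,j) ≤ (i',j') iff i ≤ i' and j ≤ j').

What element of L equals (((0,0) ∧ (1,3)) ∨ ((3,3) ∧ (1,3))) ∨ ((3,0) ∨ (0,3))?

(3,3)

(0,0) ∧ (1,3) = (0,0)
(3,3) ∧ (1,3) = (1,3)
(0,0) ∨ (1,3) = (1,3)
(3,0) ∨ (0,3) = (3,3)
(1,3) ∨ (3,3) = (3,3)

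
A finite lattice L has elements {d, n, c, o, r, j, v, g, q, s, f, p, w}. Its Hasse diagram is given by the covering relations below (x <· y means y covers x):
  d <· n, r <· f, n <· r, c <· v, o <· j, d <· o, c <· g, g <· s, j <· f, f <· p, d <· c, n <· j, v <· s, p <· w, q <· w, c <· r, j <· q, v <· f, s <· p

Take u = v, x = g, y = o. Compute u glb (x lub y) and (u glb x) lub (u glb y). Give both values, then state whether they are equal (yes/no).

v; c; no

x lub y = p, so u glb (x lub y) = v glb p = v.
u glb x = c and u glb y = d, so (u glb x) lub (u glb y) = c lub d = c.
Equal: no.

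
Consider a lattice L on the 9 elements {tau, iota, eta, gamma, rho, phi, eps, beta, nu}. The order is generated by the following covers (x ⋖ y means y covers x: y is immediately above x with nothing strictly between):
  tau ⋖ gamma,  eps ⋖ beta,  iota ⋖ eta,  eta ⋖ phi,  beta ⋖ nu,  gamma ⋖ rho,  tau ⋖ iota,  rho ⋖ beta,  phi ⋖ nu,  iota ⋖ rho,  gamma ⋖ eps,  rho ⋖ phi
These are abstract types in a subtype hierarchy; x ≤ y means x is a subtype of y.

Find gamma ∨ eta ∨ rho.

phi

Common upper bounds of {gamma, eta, rho}: nu, phi.
The least among these is phi.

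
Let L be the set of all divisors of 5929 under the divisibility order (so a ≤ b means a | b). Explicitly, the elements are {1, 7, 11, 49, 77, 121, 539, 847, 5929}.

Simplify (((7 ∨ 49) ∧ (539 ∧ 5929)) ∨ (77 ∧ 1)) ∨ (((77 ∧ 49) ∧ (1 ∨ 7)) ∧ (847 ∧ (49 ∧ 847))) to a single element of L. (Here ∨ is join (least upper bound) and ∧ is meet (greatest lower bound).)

49

7 ∨ 49 = 49
539 ∧ 5929 = 539
49 ∧ 539 = 49
77 ∧ 1 = 1
49 ∨ 1 = 49
77 ∧ 49 = 7
1 ∨ 7 = 7
7 ∧ 7 = 7
49 ∧ 847 = 7
847 ∧ 7 = 7
7 ∧ 7 = 7
49 ∨ 7 = 49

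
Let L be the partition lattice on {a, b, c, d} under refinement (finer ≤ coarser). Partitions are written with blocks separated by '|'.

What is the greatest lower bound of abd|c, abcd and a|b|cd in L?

The meet (common refinement) of abd|c, abcd, a|b|cd intersects blocks pairwise, giving a|b|c|d.

a|b|c|d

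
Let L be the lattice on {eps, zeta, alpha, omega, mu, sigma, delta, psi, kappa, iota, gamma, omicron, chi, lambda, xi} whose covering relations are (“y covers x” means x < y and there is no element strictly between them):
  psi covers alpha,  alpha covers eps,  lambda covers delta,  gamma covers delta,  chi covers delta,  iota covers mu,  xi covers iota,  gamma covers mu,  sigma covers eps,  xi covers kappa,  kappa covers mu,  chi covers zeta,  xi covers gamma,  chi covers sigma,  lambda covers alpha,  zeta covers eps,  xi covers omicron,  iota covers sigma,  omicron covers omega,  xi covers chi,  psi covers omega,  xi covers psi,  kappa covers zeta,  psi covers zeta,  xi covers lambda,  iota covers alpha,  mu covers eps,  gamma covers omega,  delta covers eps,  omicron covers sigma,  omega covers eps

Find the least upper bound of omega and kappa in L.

Common upper bounds of {omega, kappa}: xi.
The least among these is xi.

xi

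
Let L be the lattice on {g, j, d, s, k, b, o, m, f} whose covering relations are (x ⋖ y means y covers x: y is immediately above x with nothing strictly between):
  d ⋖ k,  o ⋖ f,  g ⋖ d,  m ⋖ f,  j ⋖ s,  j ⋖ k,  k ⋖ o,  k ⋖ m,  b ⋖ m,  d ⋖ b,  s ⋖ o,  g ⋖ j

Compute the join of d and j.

k

Common upper bounds of {d, j}: f, k, m, o.
The least among these is k.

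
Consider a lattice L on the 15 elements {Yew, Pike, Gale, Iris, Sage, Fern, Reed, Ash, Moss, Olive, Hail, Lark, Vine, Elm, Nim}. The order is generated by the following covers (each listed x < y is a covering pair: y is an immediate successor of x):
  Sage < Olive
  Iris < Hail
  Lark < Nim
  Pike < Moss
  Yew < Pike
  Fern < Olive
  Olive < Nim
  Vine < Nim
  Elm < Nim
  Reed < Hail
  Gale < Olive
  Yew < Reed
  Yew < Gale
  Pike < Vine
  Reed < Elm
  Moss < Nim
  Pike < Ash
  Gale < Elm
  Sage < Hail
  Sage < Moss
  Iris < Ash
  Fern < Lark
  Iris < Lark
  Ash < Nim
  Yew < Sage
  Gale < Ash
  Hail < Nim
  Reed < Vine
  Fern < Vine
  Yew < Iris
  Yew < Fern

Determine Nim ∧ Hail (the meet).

Common lower bounds of {Nim, Hail}: Hail, Iris, Reed, Sage, Yew.
The greatest among these is Hail.

Hail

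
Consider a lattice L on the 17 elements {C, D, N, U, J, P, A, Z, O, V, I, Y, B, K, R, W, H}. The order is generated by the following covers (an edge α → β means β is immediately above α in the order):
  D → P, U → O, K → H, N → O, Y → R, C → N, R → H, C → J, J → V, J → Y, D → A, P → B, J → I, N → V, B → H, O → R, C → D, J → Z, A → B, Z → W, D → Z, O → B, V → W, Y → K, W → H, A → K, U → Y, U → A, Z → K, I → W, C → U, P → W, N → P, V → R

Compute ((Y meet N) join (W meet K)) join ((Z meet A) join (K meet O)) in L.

Y ∧ N = C
W ∧ K = Z
C ∨ Z = Z
Z ∧ A = D
K ∧ O = U
D ∨ U = A
Z ∨ A = K

K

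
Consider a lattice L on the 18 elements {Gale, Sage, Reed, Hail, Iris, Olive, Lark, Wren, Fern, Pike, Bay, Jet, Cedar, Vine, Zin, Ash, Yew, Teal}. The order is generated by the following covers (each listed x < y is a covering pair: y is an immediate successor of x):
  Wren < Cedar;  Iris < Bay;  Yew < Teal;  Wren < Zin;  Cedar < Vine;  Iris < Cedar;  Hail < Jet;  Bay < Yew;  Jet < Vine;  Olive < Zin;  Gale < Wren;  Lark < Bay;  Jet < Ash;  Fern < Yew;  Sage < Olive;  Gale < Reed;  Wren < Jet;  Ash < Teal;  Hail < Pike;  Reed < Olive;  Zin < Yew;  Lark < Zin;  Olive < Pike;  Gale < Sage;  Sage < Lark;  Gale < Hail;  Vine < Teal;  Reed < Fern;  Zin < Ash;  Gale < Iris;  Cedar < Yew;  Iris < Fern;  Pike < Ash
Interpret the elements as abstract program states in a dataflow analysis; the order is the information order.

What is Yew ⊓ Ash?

Common lower bounds of {Yew, Ash}: Gale, Lark, Olive, Reed, Sage, Wren, Zin.
The greatest among these is Zin.

Zin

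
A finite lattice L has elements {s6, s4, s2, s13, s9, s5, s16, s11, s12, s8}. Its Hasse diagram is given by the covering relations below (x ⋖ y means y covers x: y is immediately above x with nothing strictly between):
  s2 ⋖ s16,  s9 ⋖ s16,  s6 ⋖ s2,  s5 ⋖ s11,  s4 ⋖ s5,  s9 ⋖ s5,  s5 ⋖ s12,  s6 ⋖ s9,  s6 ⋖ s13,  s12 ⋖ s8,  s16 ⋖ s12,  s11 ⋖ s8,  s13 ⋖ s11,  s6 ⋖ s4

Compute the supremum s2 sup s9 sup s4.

Common upper bounds of {s2, s9, s4}: s12, s8.
The least among these is s12.

s12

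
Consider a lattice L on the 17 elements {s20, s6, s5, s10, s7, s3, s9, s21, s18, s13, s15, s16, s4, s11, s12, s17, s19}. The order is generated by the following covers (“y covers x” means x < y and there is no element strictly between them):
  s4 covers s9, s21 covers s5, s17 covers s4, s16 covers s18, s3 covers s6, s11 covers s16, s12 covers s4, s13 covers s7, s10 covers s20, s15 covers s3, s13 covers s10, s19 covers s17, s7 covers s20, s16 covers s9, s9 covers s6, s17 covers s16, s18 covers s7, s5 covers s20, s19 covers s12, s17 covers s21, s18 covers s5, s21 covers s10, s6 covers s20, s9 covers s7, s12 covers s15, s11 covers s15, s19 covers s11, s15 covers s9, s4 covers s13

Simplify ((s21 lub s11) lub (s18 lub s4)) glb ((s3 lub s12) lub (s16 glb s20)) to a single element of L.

s21 ∨ s11 = s19
s18 ∨ s4 = s17
s19 ∨ s17 = s19
s3 ∨ s12 = s12
s16 ∧ s20 = s20
s12 ∨ s20 = s12
s19 ∧ s12 = s12

s12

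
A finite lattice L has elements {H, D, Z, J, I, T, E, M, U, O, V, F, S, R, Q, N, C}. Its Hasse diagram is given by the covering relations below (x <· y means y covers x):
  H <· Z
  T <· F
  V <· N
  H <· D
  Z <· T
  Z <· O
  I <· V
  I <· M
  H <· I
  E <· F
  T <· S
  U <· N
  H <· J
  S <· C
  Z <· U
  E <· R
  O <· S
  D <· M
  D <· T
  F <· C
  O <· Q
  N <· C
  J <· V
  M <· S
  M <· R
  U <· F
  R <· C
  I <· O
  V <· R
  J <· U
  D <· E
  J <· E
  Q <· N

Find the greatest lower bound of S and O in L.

O

Common lower bounds of {S, O}: H, I, O, Z.
The greatest among these is O.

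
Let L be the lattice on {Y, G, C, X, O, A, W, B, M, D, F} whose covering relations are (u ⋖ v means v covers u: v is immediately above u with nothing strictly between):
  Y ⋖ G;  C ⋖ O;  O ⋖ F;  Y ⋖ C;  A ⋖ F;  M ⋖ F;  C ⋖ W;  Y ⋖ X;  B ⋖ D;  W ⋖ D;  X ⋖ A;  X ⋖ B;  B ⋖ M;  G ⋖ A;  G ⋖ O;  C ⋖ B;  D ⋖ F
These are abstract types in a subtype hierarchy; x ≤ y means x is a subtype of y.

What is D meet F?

D

Common lower bounds of {D, F}: B, C, D, W, X, Y.
The greatest among these is D.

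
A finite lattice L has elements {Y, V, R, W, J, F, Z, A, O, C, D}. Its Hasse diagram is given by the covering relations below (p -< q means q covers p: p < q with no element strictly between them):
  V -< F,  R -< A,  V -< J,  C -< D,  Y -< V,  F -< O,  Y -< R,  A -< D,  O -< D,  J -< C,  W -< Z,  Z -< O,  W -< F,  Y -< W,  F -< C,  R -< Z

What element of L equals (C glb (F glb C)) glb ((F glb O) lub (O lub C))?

F

F ∧ C = F
C ∧ F = F
F ∧ O = F
O ∨ C = D
F ∨ D = D
F ∧ D = F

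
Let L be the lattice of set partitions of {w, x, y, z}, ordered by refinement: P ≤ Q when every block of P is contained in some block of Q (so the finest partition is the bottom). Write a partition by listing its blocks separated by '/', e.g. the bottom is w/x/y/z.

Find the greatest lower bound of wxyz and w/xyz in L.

w/xyz

Common lower bounds of {wxyz, w/xyz}: w/x/y/z, w/x/yz, w/xy/z, w/xyz, w/xz/y.
The greatest among these is w/xyz.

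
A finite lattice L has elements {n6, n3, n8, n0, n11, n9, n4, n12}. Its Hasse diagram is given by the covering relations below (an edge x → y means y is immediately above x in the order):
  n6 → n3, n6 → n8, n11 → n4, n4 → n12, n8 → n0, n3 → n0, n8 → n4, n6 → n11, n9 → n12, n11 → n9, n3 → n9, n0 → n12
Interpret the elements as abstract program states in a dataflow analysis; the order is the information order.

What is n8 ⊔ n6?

Common upper bounds of {n8, n6}: n0, n12, n4, n8.
The least among these is n8.

n8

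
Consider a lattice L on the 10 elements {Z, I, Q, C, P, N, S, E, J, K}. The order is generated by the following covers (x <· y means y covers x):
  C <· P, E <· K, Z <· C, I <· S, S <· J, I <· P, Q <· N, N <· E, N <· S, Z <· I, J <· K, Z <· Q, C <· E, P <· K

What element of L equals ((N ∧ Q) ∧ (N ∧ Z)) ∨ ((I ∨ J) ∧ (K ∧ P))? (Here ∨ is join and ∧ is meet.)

N ∧ Q = Q
N ∧ Z = Z
Q ∧ Z = Z
I ∨ J = J
K ∧ P = P
J ∧ P = I
Z ∨ I = I

I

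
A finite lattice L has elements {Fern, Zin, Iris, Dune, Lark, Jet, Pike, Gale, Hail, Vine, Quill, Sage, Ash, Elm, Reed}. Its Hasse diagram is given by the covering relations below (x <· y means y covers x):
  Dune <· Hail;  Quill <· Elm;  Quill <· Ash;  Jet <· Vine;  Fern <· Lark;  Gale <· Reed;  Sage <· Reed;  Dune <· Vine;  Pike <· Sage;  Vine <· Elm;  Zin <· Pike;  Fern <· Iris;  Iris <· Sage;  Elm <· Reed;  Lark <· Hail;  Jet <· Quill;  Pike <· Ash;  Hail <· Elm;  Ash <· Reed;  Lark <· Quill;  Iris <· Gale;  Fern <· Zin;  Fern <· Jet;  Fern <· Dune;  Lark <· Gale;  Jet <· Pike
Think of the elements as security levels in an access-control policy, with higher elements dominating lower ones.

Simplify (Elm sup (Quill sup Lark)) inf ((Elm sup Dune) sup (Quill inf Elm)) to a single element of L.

Quill ∨ Lark = Quill
Elm ∨ Quill = Elm
Elm ∨ Dune = Elm
Quill ∧ Elm = Quill
Elm ∨ Quill = Elm
Elm ∧ Elm = Elm

Elm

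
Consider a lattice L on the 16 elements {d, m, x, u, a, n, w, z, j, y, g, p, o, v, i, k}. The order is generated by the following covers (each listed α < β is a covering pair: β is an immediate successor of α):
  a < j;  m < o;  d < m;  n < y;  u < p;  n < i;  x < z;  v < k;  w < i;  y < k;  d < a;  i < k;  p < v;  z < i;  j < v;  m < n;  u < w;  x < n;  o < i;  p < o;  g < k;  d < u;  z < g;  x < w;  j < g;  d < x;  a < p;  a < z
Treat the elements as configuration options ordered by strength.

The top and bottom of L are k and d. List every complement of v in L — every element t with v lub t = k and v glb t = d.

Need t with v ∨ t = k and v ∧ t = d.
Checking each element gives: m, n, x, y.

m, n, x, y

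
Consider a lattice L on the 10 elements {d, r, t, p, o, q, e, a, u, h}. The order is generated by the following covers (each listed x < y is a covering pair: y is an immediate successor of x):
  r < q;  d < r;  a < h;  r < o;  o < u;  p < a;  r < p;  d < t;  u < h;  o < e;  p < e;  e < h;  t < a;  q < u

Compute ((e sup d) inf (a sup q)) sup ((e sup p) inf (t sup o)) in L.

e ∨ d = e
a ∨ q = h
e ∧ h = e
e ∨ p = e
t ∨ o = h
e ∧ h = e
e ∨ e = e

e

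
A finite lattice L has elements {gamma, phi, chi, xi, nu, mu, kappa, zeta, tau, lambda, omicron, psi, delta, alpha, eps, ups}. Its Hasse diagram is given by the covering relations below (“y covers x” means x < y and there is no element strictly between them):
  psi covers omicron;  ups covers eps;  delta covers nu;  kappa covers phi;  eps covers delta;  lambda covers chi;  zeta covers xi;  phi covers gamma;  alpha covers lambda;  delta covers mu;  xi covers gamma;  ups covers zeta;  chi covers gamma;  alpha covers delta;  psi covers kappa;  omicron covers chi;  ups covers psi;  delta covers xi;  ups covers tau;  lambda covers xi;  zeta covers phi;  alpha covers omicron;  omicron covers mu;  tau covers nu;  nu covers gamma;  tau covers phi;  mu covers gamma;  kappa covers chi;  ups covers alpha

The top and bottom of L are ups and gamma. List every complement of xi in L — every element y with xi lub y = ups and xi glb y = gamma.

kappa, psi, tau

Need y with xi ∨ y = ups and xi ∧ y = gamma.
Checking each element gives: kappa, psi, tau.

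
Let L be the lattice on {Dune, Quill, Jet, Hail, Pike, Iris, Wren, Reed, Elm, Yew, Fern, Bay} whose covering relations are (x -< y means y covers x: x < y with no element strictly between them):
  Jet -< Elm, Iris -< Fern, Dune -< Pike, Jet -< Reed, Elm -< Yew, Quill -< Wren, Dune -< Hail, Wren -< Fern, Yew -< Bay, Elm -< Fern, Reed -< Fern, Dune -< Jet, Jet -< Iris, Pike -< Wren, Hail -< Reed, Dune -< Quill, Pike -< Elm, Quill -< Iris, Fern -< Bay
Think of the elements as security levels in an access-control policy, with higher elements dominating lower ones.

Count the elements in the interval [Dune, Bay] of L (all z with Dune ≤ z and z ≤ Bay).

12

The interval [Dune, Bay] = {Bay, Dune, Elm, Fern, Hail, Iris, Jet, Pike, Quill, Reed, Wren, Yew}, which has 12 elements.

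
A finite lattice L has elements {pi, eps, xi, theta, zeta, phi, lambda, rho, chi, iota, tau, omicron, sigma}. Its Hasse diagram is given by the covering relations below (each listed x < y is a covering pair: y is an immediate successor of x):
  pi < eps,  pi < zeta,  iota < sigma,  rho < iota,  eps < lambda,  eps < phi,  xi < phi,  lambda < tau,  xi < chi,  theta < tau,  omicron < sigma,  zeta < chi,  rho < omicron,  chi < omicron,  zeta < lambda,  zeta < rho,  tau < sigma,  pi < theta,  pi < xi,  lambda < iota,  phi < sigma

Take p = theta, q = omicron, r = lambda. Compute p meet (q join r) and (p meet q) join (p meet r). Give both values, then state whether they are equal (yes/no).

theta; pi; no

q join r = sigma, so p meet (q join r) = theta meet sigma = theta.
p meet q = pi and p meet r = pi, so (p meet q) join (p meet r) = pi join pi = pi.
Equal: no.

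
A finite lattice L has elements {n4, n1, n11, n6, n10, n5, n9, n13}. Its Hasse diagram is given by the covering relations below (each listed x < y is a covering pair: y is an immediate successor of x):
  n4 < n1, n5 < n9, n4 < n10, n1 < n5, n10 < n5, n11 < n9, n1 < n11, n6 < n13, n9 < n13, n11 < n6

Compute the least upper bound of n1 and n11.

n11

Common upper bounds of {n1, n11}: n11, n13, n6, n9.
The least among these is n11.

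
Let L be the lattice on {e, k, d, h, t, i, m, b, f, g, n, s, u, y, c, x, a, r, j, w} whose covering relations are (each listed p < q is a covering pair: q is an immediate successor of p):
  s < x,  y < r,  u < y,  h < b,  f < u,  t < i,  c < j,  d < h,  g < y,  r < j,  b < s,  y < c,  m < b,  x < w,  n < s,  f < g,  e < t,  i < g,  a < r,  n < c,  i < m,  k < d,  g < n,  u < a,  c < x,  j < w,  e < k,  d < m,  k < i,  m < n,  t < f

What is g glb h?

k

Common lower bounds of {g, h}: e, k.
The greatest among these is k.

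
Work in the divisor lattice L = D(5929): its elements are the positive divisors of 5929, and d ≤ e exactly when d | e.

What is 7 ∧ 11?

1

Common lower bounds of {7, 11}: 1.
The greatest among these is 1.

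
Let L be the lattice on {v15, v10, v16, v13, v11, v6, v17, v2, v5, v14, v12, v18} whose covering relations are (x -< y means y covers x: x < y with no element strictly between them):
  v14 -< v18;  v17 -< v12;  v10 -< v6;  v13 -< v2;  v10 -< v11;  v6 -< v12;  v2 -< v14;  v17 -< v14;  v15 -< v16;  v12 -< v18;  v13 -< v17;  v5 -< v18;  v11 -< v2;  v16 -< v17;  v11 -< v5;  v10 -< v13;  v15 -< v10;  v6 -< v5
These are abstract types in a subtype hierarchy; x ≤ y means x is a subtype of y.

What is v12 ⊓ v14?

v17

Common lower bounds of {v12, v14}: v10, v13, v15, v16, v17.
The greatest among these is v17.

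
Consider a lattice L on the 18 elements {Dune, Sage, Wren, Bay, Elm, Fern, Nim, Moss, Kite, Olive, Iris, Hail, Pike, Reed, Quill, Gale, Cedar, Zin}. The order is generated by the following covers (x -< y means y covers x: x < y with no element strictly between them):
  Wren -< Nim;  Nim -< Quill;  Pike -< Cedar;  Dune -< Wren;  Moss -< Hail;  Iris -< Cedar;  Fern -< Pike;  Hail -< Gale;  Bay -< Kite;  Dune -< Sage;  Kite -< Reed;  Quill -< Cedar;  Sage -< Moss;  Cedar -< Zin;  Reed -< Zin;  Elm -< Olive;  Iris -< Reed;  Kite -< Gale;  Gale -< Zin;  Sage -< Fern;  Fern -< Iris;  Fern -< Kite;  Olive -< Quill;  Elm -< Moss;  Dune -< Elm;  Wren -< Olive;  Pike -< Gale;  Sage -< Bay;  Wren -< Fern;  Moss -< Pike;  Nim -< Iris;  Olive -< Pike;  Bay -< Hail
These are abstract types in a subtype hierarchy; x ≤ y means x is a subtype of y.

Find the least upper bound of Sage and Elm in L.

Common upper bounds of {Sage, Elm}: Cedar, Gale, Hail, Moss, Pike, Zin.
The least among these is Moss.

Moss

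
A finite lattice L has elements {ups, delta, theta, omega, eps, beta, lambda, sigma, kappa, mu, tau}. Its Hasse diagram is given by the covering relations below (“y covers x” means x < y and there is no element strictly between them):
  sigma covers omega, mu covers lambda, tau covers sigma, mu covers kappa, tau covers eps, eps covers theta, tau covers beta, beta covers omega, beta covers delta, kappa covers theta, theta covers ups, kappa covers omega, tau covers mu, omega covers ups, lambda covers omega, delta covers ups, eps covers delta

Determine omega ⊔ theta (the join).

kappa

Common upper bounds of {omega, theta}: kappa, mu, tau.
The least among these is kappa.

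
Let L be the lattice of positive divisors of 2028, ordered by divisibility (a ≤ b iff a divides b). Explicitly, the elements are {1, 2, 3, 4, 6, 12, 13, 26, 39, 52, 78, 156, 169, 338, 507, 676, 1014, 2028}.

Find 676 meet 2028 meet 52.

52

Common lower bounds of {676, 2028, 52}: 1, 13, 2, 26, 4, 52.
The greatest among these is 52.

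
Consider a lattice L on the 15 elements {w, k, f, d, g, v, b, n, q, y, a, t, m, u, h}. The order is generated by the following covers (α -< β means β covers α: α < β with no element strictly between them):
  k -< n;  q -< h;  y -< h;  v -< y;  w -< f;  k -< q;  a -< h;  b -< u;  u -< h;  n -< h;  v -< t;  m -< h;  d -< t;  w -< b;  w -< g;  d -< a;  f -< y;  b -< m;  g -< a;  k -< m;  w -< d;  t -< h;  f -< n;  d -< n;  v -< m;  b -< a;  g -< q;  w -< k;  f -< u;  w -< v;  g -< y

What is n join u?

Common upper bounds of {n, u}: h.
The least among these is h.

h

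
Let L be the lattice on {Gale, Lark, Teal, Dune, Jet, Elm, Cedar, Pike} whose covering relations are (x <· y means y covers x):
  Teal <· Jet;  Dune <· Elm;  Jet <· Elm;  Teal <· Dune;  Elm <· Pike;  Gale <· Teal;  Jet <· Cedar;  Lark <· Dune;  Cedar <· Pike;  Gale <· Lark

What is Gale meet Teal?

Gale

Common lower bounds of {Gale, Teal}: Gale.
The greatest among these is Gale.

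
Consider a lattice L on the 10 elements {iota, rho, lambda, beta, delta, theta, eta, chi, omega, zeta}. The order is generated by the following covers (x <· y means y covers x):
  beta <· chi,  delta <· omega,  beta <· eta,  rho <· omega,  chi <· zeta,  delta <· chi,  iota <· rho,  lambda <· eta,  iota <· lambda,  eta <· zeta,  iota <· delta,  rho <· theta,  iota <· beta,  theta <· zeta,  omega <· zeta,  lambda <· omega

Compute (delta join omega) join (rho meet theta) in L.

omega

delta ∨ omega = omega
rho ∧ theta = rho
omega ∨ rho = omega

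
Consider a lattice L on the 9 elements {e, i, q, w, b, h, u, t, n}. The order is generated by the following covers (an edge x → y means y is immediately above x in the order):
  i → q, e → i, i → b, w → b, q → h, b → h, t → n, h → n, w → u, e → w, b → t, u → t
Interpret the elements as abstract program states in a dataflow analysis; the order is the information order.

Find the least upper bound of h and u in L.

Common upper bounds of {h, u}: n.
The least among these is n.

n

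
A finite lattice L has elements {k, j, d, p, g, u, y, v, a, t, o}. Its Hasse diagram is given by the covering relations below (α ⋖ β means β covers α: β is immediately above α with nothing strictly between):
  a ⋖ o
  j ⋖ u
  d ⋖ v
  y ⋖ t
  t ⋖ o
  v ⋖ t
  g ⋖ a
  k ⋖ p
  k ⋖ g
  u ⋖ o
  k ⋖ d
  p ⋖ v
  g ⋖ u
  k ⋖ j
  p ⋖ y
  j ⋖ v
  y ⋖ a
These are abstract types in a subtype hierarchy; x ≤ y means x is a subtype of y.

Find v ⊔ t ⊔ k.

t

Common upper bounds of {v, t, k}: o, t.
The least among these is t.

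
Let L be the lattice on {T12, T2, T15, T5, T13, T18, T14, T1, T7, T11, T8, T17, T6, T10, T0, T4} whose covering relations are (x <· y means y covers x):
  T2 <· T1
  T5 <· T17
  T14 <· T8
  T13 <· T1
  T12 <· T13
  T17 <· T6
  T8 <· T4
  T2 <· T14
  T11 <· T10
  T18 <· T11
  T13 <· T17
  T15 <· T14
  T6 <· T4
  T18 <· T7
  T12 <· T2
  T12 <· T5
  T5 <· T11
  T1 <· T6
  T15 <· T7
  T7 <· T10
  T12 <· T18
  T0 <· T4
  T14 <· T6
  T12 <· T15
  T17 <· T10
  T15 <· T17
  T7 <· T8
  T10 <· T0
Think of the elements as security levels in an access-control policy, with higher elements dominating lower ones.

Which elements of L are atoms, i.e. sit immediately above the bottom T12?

T13, T15, T18, T2, T5

The atoms are exactly the elements that cover T12: T13, T15, T18, T2, T5.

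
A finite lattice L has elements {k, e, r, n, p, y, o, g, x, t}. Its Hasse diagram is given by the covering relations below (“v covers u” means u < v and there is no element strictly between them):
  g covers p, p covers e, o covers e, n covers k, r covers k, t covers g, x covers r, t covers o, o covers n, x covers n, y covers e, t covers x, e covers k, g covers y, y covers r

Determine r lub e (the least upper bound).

y

Common upper bounds of {r, e}: g, t, y.
The least among these is y.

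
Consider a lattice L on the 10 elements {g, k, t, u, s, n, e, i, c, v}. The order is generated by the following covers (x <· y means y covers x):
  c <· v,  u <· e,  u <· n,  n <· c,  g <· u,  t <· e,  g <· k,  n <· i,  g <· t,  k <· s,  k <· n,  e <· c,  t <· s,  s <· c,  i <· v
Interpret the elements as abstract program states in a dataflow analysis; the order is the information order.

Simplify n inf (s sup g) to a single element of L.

s ∨ g = s
n ∧ s = k

k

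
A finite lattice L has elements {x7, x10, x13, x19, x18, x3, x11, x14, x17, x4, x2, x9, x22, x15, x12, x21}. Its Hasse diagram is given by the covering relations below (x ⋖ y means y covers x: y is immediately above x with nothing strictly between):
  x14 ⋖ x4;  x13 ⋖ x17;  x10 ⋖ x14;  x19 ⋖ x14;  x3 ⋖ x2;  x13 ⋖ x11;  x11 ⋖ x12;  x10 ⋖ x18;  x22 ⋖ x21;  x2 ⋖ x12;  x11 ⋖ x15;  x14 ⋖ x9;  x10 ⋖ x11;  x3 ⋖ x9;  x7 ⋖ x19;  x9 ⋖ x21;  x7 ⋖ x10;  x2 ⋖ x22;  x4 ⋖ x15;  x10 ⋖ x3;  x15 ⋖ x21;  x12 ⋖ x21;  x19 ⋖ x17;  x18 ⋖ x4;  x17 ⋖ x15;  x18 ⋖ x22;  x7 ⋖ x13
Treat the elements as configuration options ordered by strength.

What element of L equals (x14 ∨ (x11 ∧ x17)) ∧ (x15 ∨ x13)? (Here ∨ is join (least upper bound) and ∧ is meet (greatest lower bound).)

x11 ∧ x17 = x13
x14 ∨ x13 = x15
x15 ∨ x13 = x15
x15 ∧ x15 = x15

x15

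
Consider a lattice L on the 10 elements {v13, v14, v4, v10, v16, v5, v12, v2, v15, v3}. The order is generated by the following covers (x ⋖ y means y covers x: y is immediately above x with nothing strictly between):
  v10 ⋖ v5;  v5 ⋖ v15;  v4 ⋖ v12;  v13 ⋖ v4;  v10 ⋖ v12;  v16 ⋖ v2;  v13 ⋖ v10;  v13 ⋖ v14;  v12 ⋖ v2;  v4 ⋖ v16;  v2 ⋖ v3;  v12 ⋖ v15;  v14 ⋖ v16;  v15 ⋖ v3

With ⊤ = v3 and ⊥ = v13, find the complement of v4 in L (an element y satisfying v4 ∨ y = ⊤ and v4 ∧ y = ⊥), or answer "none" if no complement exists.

For every candidate y, either v4 ∨ y ≠ v3 or v4 ∧ y ≠ v13; no complement exists.

none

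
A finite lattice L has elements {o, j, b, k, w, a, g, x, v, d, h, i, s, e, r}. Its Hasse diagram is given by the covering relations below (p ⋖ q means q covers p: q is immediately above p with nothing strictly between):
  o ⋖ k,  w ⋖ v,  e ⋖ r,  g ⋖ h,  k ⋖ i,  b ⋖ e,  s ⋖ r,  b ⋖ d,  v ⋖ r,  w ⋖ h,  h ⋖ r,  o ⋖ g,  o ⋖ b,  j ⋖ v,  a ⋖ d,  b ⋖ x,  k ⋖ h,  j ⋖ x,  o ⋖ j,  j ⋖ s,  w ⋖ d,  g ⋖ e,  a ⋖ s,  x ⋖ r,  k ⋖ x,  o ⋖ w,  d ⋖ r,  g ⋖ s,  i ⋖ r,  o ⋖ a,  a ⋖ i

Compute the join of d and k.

Common upper bounds of {d, k}: r.
The least among these is r.

r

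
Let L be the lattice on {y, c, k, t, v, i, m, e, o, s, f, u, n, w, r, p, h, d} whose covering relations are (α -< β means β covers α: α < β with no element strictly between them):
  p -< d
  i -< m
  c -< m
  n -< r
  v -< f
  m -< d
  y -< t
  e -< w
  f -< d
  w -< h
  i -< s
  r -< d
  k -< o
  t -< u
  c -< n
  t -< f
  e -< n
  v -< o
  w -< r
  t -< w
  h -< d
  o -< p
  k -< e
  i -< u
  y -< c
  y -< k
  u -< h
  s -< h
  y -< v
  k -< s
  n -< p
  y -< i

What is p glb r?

n

Common lower bounds of {p, r}: c, e, k, n, y.
The greatest among these is n.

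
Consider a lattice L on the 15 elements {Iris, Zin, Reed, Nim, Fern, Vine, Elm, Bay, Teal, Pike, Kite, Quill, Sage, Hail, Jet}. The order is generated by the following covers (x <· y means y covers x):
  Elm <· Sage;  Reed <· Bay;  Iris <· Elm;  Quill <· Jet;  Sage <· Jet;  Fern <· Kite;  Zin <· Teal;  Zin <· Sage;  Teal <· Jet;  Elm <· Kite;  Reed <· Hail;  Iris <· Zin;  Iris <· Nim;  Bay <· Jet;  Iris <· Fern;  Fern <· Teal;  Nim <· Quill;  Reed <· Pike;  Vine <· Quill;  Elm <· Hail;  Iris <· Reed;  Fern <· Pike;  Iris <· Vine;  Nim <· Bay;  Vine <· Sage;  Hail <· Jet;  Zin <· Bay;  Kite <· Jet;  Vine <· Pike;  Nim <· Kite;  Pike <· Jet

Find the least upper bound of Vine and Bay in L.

Common upper bounds of {Vine, Bay}: Jet.
The least among these is Jet.

Jet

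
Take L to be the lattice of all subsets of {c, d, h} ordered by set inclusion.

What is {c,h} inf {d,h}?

Common lower bounds of {{c,h}, {d,h}}: {h}, ∅.
The greatest among these is {h}.

{h}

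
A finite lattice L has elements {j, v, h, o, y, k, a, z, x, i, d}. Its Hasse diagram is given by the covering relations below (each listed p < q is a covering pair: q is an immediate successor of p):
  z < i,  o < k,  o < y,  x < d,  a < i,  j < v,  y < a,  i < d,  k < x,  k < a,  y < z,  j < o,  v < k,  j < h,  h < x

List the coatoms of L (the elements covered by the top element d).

i, x

The coatoms are exactly the elements covered by d: i, x.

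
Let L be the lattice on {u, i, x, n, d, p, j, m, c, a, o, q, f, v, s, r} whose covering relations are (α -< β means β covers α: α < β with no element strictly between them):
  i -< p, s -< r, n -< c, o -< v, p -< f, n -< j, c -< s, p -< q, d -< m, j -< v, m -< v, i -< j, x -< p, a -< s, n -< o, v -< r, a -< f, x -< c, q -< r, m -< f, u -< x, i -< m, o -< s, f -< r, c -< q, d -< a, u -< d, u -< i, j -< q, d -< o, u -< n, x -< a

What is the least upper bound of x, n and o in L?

Common upper bounds of {x, n, o}: r, s.
The least among these is s.

s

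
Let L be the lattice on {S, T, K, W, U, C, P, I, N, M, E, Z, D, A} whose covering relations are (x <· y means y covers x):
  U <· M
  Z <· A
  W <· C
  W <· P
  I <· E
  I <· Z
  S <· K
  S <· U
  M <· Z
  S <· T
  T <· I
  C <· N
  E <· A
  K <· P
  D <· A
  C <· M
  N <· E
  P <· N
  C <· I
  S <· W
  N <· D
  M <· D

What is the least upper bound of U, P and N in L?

D

Common upper bounds of {U, P, N}: A, D.
The least among these is D.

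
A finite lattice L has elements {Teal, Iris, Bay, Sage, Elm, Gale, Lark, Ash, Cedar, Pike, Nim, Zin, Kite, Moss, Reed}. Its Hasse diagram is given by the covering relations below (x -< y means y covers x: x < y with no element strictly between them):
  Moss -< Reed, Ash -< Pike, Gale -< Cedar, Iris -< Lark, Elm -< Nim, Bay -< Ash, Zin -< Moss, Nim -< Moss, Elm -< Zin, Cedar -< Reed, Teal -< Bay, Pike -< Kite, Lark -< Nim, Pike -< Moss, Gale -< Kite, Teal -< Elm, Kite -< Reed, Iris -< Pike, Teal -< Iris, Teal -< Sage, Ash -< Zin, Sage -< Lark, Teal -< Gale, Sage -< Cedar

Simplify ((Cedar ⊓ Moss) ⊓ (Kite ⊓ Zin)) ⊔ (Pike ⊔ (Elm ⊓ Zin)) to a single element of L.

Moss

Cedar ∧ Moss = Sage
Kite ∧ Zin = Ash
Sage ∧ Ash = Teal
Elm ∧ Zin = Elm
Pike ∨ Elm = Moss
Teal ∨ Moss = Moss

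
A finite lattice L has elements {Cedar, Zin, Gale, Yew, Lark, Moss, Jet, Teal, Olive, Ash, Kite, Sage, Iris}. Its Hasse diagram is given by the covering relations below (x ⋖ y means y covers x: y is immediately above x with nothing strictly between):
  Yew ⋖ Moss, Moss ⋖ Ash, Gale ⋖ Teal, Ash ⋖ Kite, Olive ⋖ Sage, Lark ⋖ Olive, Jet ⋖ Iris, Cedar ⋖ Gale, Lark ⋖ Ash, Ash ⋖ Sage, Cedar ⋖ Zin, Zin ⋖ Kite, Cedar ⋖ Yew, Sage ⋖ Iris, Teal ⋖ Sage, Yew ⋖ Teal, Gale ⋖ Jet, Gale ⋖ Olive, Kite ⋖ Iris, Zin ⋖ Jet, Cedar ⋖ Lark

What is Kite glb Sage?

Ash

Common lower bounds of {Kite, Sage}: Ash, Cedar, Lark, Moss, Yew.
The greatest among these is Ash.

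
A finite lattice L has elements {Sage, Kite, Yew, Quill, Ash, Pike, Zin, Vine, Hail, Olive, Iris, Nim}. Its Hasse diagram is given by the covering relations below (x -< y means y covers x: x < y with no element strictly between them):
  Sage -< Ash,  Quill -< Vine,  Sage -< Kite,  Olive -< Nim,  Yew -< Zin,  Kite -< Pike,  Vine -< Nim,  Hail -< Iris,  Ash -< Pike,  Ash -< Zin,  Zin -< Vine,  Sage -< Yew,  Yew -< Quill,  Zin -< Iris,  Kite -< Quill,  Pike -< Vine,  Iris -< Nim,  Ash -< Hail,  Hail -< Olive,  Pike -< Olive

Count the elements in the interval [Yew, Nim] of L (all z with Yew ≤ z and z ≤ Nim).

6

The interval [Yew, Nim] = {Iris, Nim, Quill, Vine, Yew, Zin}, which has 6 elements.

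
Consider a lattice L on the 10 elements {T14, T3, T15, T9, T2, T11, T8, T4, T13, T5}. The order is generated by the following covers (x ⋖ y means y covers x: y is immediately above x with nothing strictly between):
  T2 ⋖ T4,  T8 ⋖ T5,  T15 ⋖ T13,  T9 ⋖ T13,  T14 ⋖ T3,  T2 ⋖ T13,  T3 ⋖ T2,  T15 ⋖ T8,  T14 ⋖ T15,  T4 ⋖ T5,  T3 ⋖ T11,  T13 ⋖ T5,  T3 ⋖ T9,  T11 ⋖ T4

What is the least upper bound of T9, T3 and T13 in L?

Common upper bounds of {T9, T3, T13}: T13, T5.
The least among these is T13.

T13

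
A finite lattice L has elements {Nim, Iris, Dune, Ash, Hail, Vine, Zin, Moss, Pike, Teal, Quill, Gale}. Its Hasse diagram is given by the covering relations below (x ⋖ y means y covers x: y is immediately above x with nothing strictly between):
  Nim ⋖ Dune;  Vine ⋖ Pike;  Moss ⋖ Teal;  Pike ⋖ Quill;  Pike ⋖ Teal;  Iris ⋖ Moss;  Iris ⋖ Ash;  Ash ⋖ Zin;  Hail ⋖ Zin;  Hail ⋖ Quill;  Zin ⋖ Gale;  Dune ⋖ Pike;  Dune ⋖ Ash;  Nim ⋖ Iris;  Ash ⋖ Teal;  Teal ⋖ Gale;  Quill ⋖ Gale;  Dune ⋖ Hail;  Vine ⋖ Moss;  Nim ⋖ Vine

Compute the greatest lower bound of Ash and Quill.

Common lower bounds of {Ash, Quill}: Dune, Nim.
The greatest among these is Dune.

Dune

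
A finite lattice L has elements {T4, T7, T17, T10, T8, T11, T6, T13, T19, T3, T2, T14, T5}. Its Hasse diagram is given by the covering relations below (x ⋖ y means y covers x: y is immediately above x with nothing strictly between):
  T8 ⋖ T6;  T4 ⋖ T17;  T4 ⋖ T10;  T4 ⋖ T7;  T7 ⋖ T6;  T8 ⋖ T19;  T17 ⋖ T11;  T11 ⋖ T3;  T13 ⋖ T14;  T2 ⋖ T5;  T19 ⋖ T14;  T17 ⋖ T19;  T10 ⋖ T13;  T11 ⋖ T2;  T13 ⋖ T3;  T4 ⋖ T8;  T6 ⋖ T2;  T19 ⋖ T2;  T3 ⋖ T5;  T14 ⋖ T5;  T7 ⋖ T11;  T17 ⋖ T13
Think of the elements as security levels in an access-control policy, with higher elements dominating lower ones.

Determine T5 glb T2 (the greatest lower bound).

Common lower bounds of {T5, T2}: T11, T17, T19, T2, T4, T6, T7, T8.
The greatest among these is T2.

T2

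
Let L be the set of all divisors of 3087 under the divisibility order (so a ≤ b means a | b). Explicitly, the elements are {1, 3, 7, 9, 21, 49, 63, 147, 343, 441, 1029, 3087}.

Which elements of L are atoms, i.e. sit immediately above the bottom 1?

The atoms are exactly the elements that cover 1: 3, 7.

3, 7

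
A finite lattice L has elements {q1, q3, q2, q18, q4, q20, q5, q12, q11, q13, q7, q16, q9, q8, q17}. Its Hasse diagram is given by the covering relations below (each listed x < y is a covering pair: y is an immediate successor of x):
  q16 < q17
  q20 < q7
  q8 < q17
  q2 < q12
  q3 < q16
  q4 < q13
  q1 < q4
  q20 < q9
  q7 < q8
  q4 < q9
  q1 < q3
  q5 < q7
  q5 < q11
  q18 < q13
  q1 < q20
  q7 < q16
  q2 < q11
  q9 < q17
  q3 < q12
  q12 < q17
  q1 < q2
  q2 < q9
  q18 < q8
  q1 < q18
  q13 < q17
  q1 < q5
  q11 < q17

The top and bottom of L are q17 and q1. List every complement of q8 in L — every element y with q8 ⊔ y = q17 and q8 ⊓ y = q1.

Need y with q8 ∨ y = q17 and q8 ∧ y = q1.
Checking each element gives: q12, q2, q3, q4.

q12, q2, q3, q4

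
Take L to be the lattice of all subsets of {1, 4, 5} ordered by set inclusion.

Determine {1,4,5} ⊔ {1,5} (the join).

Under ⊆, join is union: {1,4,5} ∪ {1,5} = {1,4,5}.

{1,4,5}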